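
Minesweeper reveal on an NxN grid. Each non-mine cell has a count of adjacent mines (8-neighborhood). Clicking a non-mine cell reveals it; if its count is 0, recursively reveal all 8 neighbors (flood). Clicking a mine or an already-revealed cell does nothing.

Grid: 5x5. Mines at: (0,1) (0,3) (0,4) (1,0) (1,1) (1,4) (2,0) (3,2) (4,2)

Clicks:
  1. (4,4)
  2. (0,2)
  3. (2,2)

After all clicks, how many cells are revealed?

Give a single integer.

Click 1 (4,4) count=0: revealed 6 new [(2,3) (2,4) (3,3) (3,4) (4,3) (4,4)] -> total=6
Click 2 (0,2) count=3: revealed 1 new [(0,2)] -> total=7
Click 3 (2,2) count=2: revealed 1 new [(2,2)] -> total=8

Answer: 8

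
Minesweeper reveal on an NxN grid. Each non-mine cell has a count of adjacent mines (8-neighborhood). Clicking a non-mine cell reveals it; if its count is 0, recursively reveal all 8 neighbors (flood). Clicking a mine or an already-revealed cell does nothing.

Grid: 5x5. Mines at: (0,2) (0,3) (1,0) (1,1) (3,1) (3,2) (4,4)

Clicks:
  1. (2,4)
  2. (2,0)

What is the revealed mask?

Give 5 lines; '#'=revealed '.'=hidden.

Click 1 (2,4) count=0: revealed 6 new [(1,3) (1,4) (2,3) (2,4) (3,3) (3,4)] -> total=6
Click 2 (2,0) count=3: revealed 1 new [(2,0)] -> total=7

Answer: .....
...##
#..##
...##
.....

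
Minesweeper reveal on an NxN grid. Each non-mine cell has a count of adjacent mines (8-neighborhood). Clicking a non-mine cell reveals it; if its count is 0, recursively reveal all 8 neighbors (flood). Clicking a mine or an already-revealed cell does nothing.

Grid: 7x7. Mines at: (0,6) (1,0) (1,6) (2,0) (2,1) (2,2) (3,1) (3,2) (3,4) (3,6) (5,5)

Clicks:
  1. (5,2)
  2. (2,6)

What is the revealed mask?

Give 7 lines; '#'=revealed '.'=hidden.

Answer: .......
.......
......#
.......
#####..
#####..
#####..

Derivation:
Click 1 (5,2) count=0: revealed 15 new [(4,0) (4,1) (4,2) (4,3) (4,4) (5,0) (5,1) (5,2) (5,3) (5,4) (6,0) (6,1) (6,2) (6,3) (6,4)] -> total=15
Click 2 (2,6) count=2: revealed 1 new [(2,6)] -> total=16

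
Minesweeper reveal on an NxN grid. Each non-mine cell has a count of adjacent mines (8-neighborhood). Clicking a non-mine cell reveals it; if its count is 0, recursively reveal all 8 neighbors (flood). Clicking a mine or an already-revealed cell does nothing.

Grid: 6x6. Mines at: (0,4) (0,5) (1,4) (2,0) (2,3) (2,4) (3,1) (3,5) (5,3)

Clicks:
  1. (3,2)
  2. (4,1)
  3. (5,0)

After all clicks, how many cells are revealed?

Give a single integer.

Click 1 (3,2) count=2: revealed 1 new [(3,2)] -> total=1
Click 2 (4,1) count=1: revealed 1 new [(4,1)] -> total=2
Click 3 (5,0) count=0: revealed 5 new [(4,0) (4,2) (5,0) (5,1) (5,2)] -> total=7

Answer: 7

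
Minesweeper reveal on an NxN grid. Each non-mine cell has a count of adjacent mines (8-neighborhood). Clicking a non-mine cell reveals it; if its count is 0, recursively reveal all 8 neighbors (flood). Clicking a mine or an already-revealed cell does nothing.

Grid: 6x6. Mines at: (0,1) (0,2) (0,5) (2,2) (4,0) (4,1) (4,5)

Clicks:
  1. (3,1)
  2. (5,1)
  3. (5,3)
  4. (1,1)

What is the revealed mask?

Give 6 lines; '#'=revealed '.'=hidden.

Click 1 (3,1) count=3: revealed 1 new [(3,1)] -> total=1
Click 2 (5,1) count=2: revealed 1 new [(5,1)] -> total=2
Click 3 (5,3) count=0: revealed 9 new [(3,2) (3,3) (3,4) (4,2) (4,3) (4,4) (5,2) (5,3) (5,4)] -> total=11
Click 4 (1,1) count=3: revealed 1 new [(1,1)] -> total=12

Answer: ......
.#....
......
.####.
..###.
.####.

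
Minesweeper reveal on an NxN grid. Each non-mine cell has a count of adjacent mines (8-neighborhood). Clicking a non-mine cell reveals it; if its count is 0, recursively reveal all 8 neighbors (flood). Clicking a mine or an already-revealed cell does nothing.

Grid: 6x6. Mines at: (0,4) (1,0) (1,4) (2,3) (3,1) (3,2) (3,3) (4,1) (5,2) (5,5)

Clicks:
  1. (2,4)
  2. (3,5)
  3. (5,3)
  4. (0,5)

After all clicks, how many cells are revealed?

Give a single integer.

Click 1 (2,4) count=3: revealed 1 new [(2,4)] -> total=1
Click 2 (3,5) count=0: revealed 5 new [(2,5) (3,4) (3,5) (4,4) (4,5)] -> total=6
Click 3 (5,3) count=1: revealed 1 new [(5,3)] -> total=7
Click 4 (0,5) count=2: revealed 1 new [(0,5)] -> total=8

Answer: 8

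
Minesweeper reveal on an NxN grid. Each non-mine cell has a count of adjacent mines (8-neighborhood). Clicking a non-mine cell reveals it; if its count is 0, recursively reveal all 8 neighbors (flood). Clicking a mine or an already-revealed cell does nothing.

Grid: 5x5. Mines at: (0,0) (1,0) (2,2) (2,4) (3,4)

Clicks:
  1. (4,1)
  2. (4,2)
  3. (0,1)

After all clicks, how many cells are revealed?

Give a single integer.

Answer: 11

Derivation:
Click 1 (4,1) count=0: revealed 10 new [(2,0) (2,1) (3,0) (3,1) (3,2) (3,3) (4,0) (4,1) (4,2) (4,3)] -> total=10
Click 2 (4,2) count=0: revealed 0 new [(none)] -> total=10
Click 3 (0,1) count=2: revealed 1 new [(0,1)] -> total=11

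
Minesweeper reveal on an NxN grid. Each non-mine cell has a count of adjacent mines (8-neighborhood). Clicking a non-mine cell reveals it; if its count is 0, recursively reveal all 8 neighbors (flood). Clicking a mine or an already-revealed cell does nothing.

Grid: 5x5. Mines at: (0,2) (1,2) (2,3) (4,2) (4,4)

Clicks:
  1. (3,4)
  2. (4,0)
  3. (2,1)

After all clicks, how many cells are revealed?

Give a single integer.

Answer: 11

Derivation:
Click 1 (3,4) count=2: revealed 1 new [(3,4)] -> total=1
Click 2 (4,0) count=0: revealed 10 new [(0,0) (0,1) (1,0) (1,1) (2,0) (2,1) (3,0) (3,1) (4,0) (4,1)] -> total=11
Click 3 (2,1) count=1: revealed 0 new [(none)] -> total=11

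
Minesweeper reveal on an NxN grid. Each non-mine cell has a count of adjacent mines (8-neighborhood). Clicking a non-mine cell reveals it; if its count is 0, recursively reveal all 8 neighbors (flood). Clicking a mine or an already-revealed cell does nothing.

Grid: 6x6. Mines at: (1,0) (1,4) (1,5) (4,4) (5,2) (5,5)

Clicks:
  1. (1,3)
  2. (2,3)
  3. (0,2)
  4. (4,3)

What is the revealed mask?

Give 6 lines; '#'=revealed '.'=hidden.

Answer: .###..
.###..
####..
####..
####..
##....

Derivation:
Click 1 (1,3) count=1: revealed 1 new [(1,3)] -> total=1
Click 2 (2,3) count=1: revealed 1 new [(2,3)] -> total=2
Click 3 (0,2) count=0: revealed 18 new [(0,1) (0,2) (0,3) (1,1) (1,2) (2,0) (2,1) (2,2) (3,0) (3,1) (3,2) (3,3) (4,0) (4,1) (4,2) (4,3) (5,0) (5,1)] -> total=20
Click 4 (4,3) count=2: revealed 0 new [(none)] -> total=20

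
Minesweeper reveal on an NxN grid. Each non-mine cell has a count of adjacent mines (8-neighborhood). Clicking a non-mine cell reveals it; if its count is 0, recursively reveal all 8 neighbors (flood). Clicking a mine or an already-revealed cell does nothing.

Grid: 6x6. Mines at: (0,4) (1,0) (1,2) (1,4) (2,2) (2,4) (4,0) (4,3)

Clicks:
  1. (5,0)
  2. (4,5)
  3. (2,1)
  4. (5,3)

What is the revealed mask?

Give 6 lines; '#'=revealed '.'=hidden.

Answer: ......
......
.#....
....##
....##
#..###

Derivation:
Click 1 (5,0) count=1: revealed 1 new [(5,0)] -> total=1
Click 2 (4,5) count=0: revealed 6 new [(3,4) (3,5) (4,4) (4,5) (5,4) (5,5)] -> total=7
Click 3 (2,1) count=3: revealed 1 new [(2,1)] -> total=8
Click 4 (5,3) count=1: revealed 1 new [(5,3)] -> total=9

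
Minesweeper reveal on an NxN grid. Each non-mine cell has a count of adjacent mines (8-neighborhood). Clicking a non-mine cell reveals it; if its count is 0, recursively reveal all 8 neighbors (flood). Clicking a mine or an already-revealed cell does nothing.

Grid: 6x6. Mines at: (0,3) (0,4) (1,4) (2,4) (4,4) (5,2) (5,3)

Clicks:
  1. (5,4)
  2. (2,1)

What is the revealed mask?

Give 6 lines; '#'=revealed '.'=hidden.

Answer: ###...
####..
####..
####..
####..
##..#.

Derivation:
Click 1 (5,4) count=2: revealed 1 new [(5,4)] -> total=1
Click 2 (2,1) count=0: revealed 21 new [(0,0) (0,1) (0,2) (1,0) (1,1) (1,2) (1,3) (2,0) (2,1) (2,2) (2,3) (3,0) (3,1) (3,2) (3,3) (4,0) (4,1) (4,2) (4,3) (5,0) (5,1)] -> total=22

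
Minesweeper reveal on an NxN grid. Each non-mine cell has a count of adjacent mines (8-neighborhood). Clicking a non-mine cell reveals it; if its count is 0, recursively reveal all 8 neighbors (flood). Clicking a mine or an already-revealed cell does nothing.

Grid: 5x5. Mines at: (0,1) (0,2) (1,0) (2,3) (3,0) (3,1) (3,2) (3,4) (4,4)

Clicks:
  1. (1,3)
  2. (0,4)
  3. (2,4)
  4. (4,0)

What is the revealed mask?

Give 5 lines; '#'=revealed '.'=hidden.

Click 1 (1,3) count=2: revealed 1 new [(1,3)] -> total=1
Click 2 (0,4) count=0: revealed 3 new [(0,3) (0,4) (1,4)] -> total=4
Click 3 (2,4) count=2: revealed 1 new [(2,4)] -> total=5
Click 4 (4,0) count=2: revealed 1 new [(4,0)] -> total=6

Answer: ...##
...##
....#
.....
#....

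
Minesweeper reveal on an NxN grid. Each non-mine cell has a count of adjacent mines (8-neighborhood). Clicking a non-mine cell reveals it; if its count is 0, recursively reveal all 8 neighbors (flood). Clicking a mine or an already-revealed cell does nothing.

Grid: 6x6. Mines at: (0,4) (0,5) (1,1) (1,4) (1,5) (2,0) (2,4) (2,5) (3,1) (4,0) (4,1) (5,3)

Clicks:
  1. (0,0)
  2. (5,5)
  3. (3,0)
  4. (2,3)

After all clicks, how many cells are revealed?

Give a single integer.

Click 1 (0,0) count=1: revealed 1 new [(0,0)] -> total=1
Click 2 (5,5) count=0: revealed 6 new [(3,4) (3,5) (4,4) (4,5) (5,4) (5,5)] -> total=7
Click 3 (3,0) count=4: revealed 1 new [(3,0)] -> total=8
Click 4 (2,3) count=2: revealed 1 new [(2,3)] -> total=9

Answer: 9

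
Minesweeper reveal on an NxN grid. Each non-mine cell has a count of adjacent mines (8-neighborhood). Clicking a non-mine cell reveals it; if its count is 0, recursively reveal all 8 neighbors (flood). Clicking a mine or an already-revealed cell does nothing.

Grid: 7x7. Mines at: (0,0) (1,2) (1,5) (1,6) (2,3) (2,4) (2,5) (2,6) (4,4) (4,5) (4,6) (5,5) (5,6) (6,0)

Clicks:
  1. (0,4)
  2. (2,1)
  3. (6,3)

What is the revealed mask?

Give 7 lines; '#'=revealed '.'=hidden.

Click 1 (0,4) count=1: revealed 1 new [(0,4)] -> total=1
Click 2 (2,1) count=1: revealed 1 new [(2,1)] -> total=2
Click 3 (6,3) count=0: revealed 21 new [(1,0) (1,1) (2,0) (2,2) (3,0) (3,1) (3,2) (3,3) (4,0) (4,1) (4,2) (4,3) (5,0) (5,1) (5,2) (5,3) (5,4) (6,1) (6,2) (6,3) (6,4)] -> total=23

Answer: ....#..
##.....
###....
####...
####...
#####..
.####..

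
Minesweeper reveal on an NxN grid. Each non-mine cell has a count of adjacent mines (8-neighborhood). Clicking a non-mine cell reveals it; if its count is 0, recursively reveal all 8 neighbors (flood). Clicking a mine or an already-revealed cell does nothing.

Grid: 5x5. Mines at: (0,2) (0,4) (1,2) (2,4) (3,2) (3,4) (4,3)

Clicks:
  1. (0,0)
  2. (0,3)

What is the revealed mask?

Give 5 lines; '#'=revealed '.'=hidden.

Answer: ##.#.
##...
##...
##...
##...

Derivation:
Click 1 (0,0) count=0: revealed 10 new [(0,0) (0,1) (1,0) (1,1) (2,0) (2,1) (3,0) (3,1) (4,0) (4,1)] -> total=10
Click 2 (0,3) count=3: revealed 1 new [(0,3)] -> total=11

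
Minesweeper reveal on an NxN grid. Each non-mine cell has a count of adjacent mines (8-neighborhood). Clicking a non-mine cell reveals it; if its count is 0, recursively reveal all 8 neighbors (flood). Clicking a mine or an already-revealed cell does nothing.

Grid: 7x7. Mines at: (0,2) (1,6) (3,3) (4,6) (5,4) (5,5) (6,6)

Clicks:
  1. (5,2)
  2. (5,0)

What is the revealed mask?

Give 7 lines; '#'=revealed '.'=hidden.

Click 1 (5,2) count=0: revealed 23 new [(0,0) (0,1) (1,0) (1,1) (1,2) (2,0) (2,1) (2,2) (3,0) (3,1) (3,2) (4,0) (4,1) (4,2) (4,3) (5,0) (5,1) (5,2) (5,3) (6,0) (6,1) (6,2) (6,3)] -> total=23
Click 2 (5,0) count=0: revealed 0 new [(none)] -> total=23

Answer: ##.....
###....
###....
###....
####...
####...
####...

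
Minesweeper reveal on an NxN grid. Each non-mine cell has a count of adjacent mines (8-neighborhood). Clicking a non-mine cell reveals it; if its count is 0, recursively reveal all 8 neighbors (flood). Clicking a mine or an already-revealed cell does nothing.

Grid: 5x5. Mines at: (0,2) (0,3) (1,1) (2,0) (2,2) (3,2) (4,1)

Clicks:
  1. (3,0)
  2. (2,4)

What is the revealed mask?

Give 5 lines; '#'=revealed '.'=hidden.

Answer: .....
...##
...##
#..##
...##

Derivation:
Click 1 (3,0) count=2: revealed 1 new [(3,0)] -> total=1
Click 2 (2,4) count=0: revealed 8 new [(1,3) (1,4) (2,3) (2,4) (3,3) (3,4) (4,3) (4,4)] -> total=9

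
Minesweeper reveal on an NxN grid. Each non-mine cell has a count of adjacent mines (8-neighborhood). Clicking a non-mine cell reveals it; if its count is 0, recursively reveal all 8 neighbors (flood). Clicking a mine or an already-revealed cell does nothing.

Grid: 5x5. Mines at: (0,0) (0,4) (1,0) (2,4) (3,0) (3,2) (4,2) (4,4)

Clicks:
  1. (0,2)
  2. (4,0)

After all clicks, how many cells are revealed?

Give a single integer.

Click 1 (0,2) count=0: revealed 9 new [(0,1) (0,2) (0,3) (1,1) (1,2) (1,3) (2,1) (2,2) (2,3)] -> total=9
Click 2 (4,0) count=1: revealed 1 new [(4,0)] -> total=10

Answer: 10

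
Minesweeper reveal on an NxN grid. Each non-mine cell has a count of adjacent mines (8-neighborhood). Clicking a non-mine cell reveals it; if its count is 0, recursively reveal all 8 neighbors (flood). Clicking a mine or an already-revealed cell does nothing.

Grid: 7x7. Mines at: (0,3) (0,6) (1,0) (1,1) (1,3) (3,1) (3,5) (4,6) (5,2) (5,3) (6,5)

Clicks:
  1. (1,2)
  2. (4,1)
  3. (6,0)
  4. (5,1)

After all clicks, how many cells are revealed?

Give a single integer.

Click 1 (1,2) count=3: revealed 1 new [(1,2)] -> total=1
Click 2 (4,1) count=2: revealed 1 new [(4,1)] -> total=2
Click 3 (6,0) count=0: revealed 5 new [(4,0) (5,0) (5,1) (6,0) (6,1)] -> total=7
Click 4 (5,1) count=1: revealed 0 new [(none)] -> total=7

Answer: 7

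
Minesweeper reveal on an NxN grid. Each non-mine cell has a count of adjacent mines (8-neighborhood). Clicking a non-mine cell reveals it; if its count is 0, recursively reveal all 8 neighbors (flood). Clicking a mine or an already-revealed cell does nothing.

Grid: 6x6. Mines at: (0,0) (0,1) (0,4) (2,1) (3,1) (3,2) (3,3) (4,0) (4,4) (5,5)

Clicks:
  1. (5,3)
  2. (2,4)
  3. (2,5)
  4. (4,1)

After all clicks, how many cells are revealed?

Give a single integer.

Click 1 (5,3) count=1: revealed 1 new [(5,3)] -> total=1
Click 2 (2,4) count=1: revealed 1 new [(2,4)] -> total=2
Click 3 (2,5) count=0: revealed 5 new [(1,4) (1,5) (2,5) (3,4) (3,5)] -> total=7
Click 4 (4,1) count=3: revealed 1 new [(4,1)] -> total=8

Answer: 8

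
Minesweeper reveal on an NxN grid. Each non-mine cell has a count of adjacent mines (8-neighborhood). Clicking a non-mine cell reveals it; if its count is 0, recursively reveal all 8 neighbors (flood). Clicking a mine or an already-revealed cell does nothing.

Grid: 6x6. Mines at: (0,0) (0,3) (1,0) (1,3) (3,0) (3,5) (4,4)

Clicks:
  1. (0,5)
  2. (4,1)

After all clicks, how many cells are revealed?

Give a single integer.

Answer: 7

Derivation:
Click 1 (0,5) count=0: revealed 6 new [(0,4) (0,5) (1,4) (1,5) (2,4) (2,5)] -> total=6
Click 2 (4,1) count=1: revealed 1 new [(4,1)] -> total=7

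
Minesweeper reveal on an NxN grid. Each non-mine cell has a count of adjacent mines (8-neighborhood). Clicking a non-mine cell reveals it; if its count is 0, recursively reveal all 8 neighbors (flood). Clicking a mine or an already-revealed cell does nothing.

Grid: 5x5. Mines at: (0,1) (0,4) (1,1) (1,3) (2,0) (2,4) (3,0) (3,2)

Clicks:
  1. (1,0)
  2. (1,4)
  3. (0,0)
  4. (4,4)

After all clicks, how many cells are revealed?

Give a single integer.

Answer: 7

Derivation:
Click 1 (1,0) count=3: revealed 1 new [(1,0)] -> total=1
Click 2 (1,4) count=3: revealed 1 new [(1,4)] -> total=2
Click 3 (0,0) count=2: revealed 1 new [(0,0)] -> total=3
Click 4 (4,4) count=0: revealed 4 new [(3,3) (3,4) (4,3) (4,4)] -> total=7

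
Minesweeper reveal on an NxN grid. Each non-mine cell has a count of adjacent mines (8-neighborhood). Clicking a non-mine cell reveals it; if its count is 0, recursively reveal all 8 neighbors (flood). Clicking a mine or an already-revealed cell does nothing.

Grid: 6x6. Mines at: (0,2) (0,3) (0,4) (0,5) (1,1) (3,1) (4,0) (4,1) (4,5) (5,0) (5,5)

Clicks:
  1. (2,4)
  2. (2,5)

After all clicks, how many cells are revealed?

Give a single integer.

Answer: 18

Derivation:
Click 1 (2,4) count=0: revealed 18 new [(1,2) (1,3) (1,4) (1,5) (2,2) (2,3) (2,4) (2,5) (3,2) (3,3) (3,4) (3,5) (4,2) (4,3) (4,4) (5,2) (5,3) (5,4)] -> total=18
Click 2 (2,5) count=0: revealed 0 new [(none)] -> total=18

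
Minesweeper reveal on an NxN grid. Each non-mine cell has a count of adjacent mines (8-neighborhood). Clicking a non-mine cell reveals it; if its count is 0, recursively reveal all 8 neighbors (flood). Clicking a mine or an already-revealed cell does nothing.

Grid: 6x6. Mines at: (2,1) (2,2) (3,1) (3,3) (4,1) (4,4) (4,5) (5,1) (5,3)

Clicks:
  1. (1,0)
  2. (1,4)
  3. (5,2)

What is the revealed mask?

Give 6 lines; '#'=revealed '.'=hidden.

Answer: ######
######
...###
....##
......
..#...

Derivation:
Click 1 (1,0) count=1: revealed 1 new [(1,0)] -> total=1
Click 2 (1,4) count=0: revealed 16 new [(0,0) (0,1) (0,2) (0,3) (0,4) (0,5) (1,1) (1,2) (1,3) (1,4) (1,5) (2,3) (2,4) (2,5) (3,4) (3,5)] -> total=17
Click 3 (5,2) count=3: revealed 1 new [(5,2)] -> total=18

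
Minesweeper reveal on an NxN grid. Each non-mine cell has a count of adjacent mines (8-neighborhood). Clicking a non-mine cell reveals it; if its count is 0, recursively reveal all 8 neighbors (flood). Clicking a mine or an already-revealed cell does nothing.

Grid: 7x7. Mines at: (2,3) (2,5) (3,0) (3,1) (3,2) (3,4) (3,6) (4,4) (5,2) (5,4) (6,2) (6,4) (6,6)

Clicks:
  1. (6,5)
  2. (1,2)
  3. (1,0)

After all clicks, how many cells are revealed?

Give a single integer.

Click 1 (6,5) count=3: revealed 1 new [(6,5)] -> total=1
Click 2 (1,2) count=1: revealed 1 new [(1,2)] -> total=2
Click 3 (1,0) count=0: revealed 16 new [(0,0) (0,1) (0,2) (0,3) (0,4) (0,5) (0,6) (1,0) (1,1) (1,3) (1,4) (1,5) (1,6) (2,0) (2,1) (2,2)] -> total=18

Answer: 18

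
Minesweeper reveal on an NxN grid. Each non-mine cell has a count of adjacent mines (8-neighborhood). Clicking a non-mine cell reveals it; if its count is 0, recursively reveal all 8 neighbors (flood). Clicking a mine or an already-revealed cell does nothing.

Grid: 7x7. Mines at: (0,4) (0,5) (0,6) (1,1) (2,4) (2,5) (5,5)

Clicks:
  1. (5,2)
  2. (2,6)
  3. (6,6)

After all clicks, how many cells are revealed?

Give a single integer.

Answer: 26

Derivation:
Click 1 (5,2) count=0: revealed 24 new [(2,0) (2,1) (2,2) (2,3) (3,0) (3,1) (3,2) (3,3) (3,4) (4,0) (4,1) (4,2) (4,3) (4,4) (5,0) (5,1) (5,2) (5,3) (5,4) (6,0) (6,1) (6,2) (6,3) (6,4)] -> total=24
Click 2 (2,6) count=1: revealed 1 new [(2,6)] -> total=25
Click 3 (6,6) count=1: revealed 1 new [(6,6)] -> total=26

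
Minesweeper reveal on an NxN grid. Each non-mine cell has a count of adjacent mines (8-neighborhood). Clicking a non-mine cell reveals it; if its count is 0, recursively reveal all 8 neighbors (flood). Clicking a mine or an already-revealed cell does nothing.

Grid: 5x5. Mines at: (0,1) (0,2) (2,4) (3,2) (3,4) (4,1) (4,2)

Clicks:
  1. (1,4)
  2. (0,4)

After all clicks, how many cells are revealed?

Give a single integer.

Answer: 4

Derivation:
Click 1 (1,4) count=1: revealed 1 new [(1,4)] -> total=1
Click 2 (0,4) count=0: revealed 3 new [(0,3) (0,4) (1,3)] -> total=4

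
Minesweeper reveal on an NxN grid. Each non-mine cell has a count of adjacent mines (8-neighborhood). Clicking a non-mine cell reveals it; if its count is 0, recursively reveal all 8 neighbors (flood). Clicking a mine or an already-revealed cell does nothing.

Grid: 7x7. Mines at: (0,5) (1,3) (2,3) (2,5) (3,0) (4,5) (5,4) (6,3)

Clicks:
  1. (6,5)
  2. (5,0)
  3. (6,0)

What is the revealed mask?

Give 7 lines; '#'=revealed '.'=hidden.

Click 1 (6,5) count=1: revealed 1 new [(6,5)] -> total=1
Click 2 (5,0) count=0: revealed 14 new [(3,1) (3,2) (3,3) (4,0) (4,1) (4,2) (4,3) (5,0) (5,1) (5,2) (5,3) (6,0) (6,1) (6,2)] -> total=15
Click 3 (6,0) count=0: revealed 0 new [(none)] -> total=15

Answer: .......
.......
.......
.###...
####...
####...
###..#.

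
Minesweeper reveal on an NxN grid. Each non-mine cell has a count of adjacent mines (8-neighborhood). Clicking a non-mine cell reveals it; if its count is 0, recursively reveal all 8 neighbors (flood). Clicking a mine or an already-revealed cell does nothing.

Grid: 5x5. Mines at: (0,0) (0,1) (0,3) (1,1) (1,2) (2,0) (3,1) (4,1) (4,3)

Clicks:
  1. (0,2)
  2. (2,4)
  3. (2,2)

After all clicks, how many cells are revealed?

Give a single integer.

Answer: 8

Derivation:
Click 1 (0,2) count=4: revealed 1 new [(0,2)] -> total=1
Click 2 (2,4) count=0: revealed 6 new [(1,3) (1,4) (2,3) (2,4) (3,3) (3,4)] -> total=7
Click 3 (2,2) count=3: revealed 1 new [(2,2)] -> total=8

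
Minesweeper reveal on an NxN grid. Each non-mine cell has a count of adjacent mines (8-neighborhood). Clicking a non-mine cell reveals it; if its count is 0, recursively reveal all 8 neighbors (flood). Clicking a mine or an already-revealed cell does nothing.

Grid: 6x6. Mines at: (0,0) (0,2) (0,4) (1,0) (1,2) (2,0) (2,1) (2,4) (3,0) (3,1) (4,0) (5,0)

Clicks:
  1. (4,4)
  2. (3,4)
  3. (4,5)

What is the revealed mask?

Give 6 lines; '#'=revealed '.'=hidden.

Answer: ......
......
......
..####
.#####
.#####

Derivation:
Click 1 (4,4) count=0: revealed 14 new [(3,2) (3,3) (3,4) (3,5) (4,1) (4,2) (4,3) (4,4) (4,5) (5,1) (5,2) (5,3) (5,4) (5,5)] -> total=14
Click 2 (3,4) count=1: revealed 0 new [(none)] -> total=14
Click 3 (4,5) count=0: revealed 0 new [(none)] -> total=14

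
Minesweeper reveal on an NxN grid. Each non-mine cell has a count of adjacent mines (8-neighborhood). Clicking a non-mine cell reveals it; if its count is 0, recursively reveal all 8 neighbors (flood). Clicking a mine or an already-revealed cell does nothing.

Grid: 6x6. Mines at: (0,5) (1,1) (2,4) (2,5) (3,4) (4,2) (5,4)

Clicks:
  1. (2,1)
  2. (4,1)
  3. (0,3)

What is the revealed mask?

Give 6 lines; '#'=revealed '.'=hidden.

Click 1 (2,1) count=1: revealed 1 new [(2,1)] -> total=1
Click 2 (4,1) count=1: revealed 1 new [(4,1)] -> total=2
Click 3 (0,3) count=0: revealed 6 new [(0,2) (0,3) (0,4) (1,2) (1,3) (1,4)] -> total=8

Answer: ..###.
..###.
.#....
......
.#....
......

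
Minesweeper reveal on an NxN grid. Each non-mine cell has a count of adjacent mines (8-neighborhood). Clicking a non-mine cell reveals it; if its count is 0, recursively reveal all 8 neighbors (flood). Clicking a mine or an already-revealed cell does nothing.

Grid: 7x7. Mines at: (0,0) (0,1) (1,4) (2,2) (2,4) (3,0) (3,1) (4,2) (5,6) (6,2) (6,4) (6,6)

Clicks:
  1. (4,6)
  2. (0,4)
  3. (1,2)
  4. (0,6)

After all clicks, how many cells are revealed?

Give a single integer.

Answer: 12

Derivation:
Click 1 (4,6) count=1: revealed 1 new [(4,6)] -> total=1
Click 2 (0,4) count=1: revealed 1 new [(0,4)] -> total=2
Click 3 (1,2) count=2: revealed 1 new [(1,2)] -> total=3
Click 4 (0,6) count=0: revealed 9 new [(0,5) (0,6) (1,5) (1,6) (2,5) (2,6) (3,5) (3,6) (4,5)] -> total=12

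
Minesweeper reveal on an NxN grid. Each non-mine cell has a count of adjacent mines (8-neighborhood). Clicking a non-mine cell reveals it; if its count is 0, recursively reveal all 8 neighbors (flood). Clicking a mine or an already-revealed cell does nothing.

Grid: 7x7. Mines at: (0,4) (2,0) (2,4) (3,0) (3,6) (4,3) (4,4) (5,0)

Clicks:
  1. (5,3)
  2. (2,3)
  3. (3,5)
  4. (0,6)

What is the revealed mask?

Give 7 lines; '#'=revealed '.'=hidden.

Click 1 (5,3) count=2: revealed 1 new [(5,3)] -> total=1
Click 2 (2,3) count=1: revealed 1 new [(2,3)] -> total=2
Click 3 (3,5) count=3: revealed 1 new [(3,5)] -> total=3
Click 4 (0,6) count=0: revealed 6 new [(0,5) (0,6) (1,5) (1,6) (2,5) (2,6)] -> total=9

Answer: .....##
.....##
...#.##
.....#.
.......
...#...
.......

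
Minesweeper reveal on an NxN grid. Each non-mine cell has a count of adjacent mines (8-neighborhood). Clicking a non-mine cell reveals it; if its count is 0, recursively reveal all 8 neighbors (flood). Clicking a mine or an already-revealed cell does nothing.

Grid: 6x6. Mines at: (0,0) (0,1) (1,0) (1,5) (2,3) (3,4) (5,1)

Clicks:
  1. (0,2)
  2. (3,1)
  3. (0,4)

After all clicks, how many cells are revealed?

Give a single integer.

Click 1 (0,2) count=1: revealed 1 new [(0,2)] -> total=1
Click 2 (3,1) count=0: revealed 9 new [(2,0) (2,1) (2,2) (3,0) (3,1) (3,2) (4,0) (4,1) (4,2)] -> total=10
Click 3 (0,4) count=1: revealed 1 new [(0,4)] -> total=11

Answer: 11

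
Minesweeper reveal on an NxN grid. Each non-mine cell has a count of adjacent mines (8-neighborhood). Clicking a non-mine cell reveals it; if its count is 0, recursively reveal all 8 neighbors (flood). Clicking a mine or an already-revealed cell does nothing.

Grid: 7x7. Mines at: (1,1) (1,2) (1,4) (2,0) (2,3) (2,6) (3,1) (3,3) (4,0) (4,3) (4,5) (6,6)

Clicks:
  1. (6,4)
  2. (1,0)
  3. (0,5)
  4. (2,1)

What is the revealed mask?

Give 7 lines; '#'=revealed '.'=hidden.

Click 1 (6,4) count=0: revealed 12 new [(5,0) (5,1) (5,2) (5,3) (5,4) (5,5) (6,0) (6,1) (6,2) (6,3) (6,4) (6,5)] -> total=12
Click 2 (1,0) count=2: revealed 1 new [(1,0)] -> total=13
Click 3 (0,5) count=1: revealed 1 new [(0,5)] -> total=14
Click 4 (2,1) count=4: revealed 1 new [(2,1)] -> total=15

Answer: .....#.
#......
.#.....
.......
.......
######.
######.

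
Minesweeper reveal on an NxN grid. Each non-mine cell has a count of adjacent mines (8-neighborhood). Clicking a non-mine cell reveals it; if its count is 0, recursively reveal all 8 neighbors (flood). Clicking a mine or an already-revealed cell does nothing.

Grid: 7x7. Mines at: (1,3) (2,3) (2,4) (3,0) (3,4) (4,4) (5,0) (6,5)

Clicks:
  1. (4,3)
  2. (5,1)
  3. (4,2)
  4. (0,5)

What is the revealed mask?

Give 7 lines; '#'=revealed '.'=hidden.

Click 1 (4,3) count=2: revealed 1 new [(4,3)] -> total=1
Click 2 (5,1) count=1: revealed 1 new [(5,1)] -> total=2
Click 3 (4,2) count=0: revealed 12 new [(3,1) (3,2) (3,3) (4,1) (4,2) (5,2) (5,3) (5,4) (6,1) (6,2) (6,3) (6,4)] -> total=14
Click 4 (0,5) count=0: revealed 14 new [(0,4) (0,5) (0,6) (1,4) (1,5) (1,6) (2,5) (2,6) (3,5) (3,6) (4,5) (4,6) (5,5) (5,6)] -> total=28

Answer: ....###
....###
.....##
.###.##
.###.##
.######
.####..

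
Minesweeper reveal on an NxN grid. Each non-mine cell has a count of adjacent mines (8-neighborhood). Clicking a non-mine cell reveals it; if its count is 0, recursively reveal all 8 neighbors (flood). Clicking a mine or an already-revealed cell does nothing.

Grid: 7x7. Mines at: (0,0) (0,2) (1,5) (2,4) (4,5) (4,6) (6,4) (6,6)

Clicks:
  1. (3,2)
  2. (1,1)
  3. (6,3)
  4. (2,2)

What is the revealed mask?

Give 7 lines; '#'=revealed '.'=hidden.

Click 1 (3,2) count=0: revealed 27 new [(1,0) (1,1) (1,2) (1,3) (2,0) (2,1) (2,2) (2,3) (3,0) (3,1) (3,2) (3,3) (3,4) (4,0) (4,1) (4,2) (4,3) (4,4) (5,0) (5,1) (5,2) (5,3) (5,4) (6,0) (6,1) (6,2) (6,3)] -> total=27
Click 2 (1,1) count=2: revealed 0 new [(none)] -> total=27
Click 3 (6,3) count=1: revealed 0 new [(none)] -> total=27
Click 4 (2,2) count=0: revealed 0 new [(none)] -> total=27

Answer: .......
####...
####...
#####..
#####..
#####..
####...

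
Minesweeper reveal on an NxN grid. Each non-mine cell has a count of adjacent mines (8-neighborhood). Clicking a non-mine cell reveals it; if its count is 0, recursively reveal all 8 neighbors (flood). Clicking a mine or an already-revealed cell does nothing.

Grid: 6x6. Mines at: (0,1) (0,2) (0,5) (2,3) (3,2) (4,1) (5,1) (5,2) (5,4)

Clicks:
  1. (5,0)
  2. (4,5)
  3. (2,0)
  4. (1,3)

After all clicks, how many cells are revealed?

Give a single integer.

Answer: 9

Derivation:
Click 1 (5,0) count=2: revealed 1 new [(5,0)] -> total=1
Click 2 (4,5) count=1: revealed 1 new [(4,5)] -> total=2
Click 3 (2,0) count=0: revealed 6 new [(1,0) (1,1) (2,0) (2,1) (3,0) (3,1)] -> total=8
Click 4 (1,3) count=2: revealed 1 new [(1,3)] -> total=9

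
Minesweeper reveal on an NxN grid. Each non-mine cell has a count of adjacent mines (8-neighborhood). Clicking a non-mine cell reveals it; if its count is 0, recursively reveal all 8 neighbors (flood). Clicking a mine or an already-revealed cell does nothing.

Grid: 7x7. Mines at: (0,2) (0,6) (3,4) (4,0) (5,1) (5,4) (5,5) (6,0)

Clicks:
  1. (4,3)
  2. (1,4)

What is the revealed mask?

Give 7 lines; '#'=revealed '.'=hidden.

Click 1 (4,3) count=2: revealed 1 new [(4,3)] -> total=1
Click 2 (1,4) count=0: revealed 9 new [(0,3) (0,4) (0,5) (1,3) (1,4) (1,5) (2,3) (2,4) (2,5)] -> total=10

Answer: ...###.
...###.
...###.
.......
...#...
.......
.......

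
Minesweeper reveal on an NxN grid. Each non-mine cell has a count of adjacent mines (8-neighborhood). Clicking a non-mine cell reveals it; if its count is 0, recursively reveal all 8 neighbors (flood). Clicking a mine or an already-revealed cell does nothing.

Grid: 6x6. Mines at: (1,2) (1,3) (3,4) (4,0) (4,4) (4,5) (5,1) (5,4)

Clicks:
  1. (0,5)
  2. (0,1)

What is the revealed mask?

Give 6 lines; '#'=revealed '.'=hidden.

Click 1 (0,5) count=0: revealed 6 new [(0,4) (0,5) (1,4) (1,5) (2,4) (2,5)] -> total=6
Click 2 (0,1) count=1: revealed 1 new [(0,1)] -> total=7

Answer: .#..##
....##
....##
......
......
......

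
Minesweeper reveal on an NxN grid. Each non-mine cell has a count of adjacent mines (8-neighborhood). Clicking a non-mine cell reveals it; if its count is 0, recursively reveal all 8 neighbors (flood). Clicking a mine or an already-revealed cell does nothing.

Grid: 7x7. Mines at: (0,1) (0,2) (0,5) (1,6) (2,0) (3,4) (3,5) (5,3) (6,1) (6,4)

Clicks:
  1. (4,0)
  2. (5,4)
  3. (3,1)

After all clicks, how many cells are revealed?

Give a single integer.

Click 1 (4,0) count=0: revealed 17 new [(1,1) (1,2) (1,3) (2,1) (2,2) (2,3) (3,0) (3,1) (3,2) (3,3) (4,0) (4,1) (4,2) (4,3) (5,0) (5,1) (5,2)] -> total=17
Click 2 (5,4) count=2: revealed 1 new [(5,4)] -> total=18
Click 3 (3,1) count=1: revealed 0 new [(none)] -> total=18

Answer: 18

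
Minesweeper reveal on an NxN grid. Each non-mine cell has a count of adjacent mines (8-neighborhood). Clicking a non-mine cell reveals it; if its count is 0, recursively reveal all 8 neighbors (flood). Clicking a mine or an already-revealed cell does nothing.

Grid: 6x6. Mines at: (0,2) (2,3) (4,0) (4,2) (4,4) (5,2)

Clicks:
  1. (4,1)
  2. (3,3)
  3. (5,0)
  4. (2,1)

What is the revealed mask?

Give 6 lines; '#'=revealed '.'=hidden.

Click 1 (4,1) count=3: revealed 1 new [(4,1)] -> total=1
Click 2 (3,3) count=3: revealed 1 new [(3,3)] -> total=2
Click 3 (5,0) count=1: revealed 1 new [(5,0)] -> total=3
Click 4 (2,1) count=0: revealed 11 new [(0,0) (0,1) (1,0) (1,1) (1,2) (2,0) (2,1) (2,2) (3,0) (3,1) (3,2)] -> total=14

Answer: ##....
###...
###...
####..
.#....
#.....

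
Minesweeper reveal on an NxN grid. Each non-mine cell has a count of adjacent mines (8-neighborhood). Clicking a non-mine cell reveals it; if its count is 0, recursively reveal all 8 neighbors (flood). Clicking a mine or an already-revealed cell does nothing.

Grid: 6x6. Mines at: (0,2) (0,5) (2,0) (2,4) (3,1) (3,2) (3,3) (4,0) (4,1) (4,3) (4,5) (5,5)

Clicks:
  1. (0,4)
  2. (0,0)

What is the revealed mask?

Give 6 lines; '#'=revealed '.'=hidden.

Click 1 (0,4) count=1: revealed 1 new [(0,4)] -> total=1
Click 2 (0,0) count=0: revealed 4 new [(0,0) (0,1) (1,0) (1,1)] -> total=5

Answer: ##..#.
##....
......
......
......
......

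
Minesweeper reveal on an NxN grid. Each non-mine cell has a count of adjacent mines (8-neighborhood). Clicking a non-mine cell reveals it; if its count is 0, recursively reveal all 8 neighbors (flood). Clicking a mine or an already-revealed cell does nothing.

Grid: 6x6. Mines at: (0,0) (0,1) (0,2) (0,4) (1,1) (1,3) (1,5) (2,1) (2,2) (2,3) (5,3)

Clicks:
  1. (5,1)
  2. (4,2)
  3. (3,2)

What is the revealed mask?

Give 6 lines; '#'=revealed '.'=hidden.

Answer: ......
......
......
###...
###...
###...

Derivation:
Click 1 (5,1) count=0: revealed 9 new [(3,0) (3,1) (3,2) (4,0) (4,1) (4,2) (5,0) (5,1) (5,2)] -> total=9
Click 2 (4,2) count=1: revealed 0 new [(none)] -> total=9
Click 3 (3,2) count=3: revealed 0 new [(none)] -> total=9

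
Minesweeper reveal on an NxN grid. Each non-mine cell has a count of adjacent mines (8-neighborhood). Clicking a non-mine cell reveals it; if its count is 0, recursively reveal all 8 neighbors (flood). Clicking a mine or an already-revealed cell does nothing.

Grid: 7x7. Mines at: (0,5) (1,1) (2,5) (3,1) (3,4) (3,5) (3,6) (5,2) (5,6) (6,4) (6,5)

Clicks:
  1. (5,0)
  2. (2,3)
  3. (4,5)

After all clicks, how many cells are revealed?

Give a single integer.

Answer: 8

Derivation:
Click 1 (5,0) count=0: revealed 6 new [(4,0) (4,1) (5,0) (5,1) (6,0) (6,1)] -> total=6
Click 2 (2,3) count=1: revealed 1 new [(2,3)] -> total=7
Click 3 (4,5) count=4: revealed 1 new [(4,5)] -> total=8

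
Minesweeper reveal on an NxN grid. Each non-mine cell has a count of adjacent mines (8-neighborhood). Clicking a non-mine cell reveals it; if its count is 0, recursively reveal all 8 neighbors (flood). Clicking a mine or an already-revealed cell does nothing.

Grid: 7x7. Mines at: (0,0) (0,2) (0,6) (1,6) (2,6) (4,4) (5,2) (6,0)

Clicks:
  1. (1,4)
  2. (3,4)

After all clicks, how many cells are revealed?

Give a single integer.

Click 1 (1,4) count=0: revealed 27 new [(0,3) (0,4) (0,5) (1,0) (1,1) (1,2) (1,3) (1,4) (1,5) (2,0) (2,1) (2,2) (2,3) (2,4) (2,5) (3,0) (3,1) (3,2) (3,3) (3,4) (3,5) (4,0) (4,1) (4,2) (4,3) (5,0) (5,1)] -> total=27
Click 2 (3,4) count=1: revealed 0 new [(none)] -> total=27

Answer: 27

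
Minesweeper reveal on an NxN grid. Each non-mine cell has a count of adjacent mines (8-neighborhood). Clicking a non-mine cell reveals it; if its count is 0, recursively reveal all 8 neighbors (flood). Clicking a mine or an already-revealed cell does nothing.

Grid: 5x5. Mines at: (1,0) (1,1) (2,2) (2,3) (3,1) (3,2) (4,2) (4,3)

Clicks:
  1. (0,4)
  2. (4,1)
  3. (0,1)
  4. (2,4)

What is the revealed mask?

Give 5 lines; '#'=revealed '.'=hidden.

Click 1 (0,4) count=0: revealed 6 new [(0,2) (0,3) (0,4) (1,2) (1,3) (1,4)] -> total=6
Click 2 (4,1) count=3: revealed 1 new [(4,1)] -> total=7
Click 3 (0,1) count=2: revealed 1 new [(0,1)] -> total=8
Click 4 (2,4) count=1: revealed 1 new [(2,4)] -> total=9

Answer: .####
..###
....#
.....
.#...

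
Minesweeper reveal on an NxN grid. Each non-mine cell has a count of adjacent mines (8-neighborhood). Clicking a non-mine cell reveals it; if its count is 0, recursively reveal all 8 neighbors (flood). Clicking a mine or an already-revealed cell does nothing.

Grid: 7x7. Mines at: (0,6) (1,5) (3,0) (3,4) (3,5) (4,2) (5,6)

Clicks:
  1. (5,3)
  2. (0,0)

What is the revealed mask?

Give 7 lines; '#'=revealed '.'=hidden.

Answer: #####..
#####..
#####..
.###...
.......
...#...
.......

Derivation:
Click 1 (5,3) count=1: revealed 1 new [(5,3)] -> total=1
Click 2 (0,0) count=0: revealed 18 new [(0,0) (0,1) (0,2) (0,3) (0,4) (1,0) (1,1) (1,2) (1,3) (1,4) (2,0) (2,1) (2,2) (2,3) (2,4) (3,1) (3,2) (3,3)] -> total=19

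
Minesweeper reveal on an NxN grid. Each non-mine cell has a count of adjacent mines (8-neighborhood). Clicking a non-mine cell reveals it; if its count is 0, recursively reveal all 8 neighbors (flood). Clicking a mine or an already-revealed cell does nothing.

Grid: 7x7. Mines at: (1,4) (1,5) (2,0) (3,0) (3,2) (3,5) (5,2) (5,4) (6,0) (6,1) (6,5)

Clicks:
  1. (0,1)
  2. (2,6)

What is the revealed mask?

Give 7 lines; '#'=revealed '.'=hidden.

Answer: ####...
####...
.###..#
.......
.......
.......
.......

Derivation:
Click 1 (0,1) count=0: revealed 11 new [(0,0) (0,1) (0,2) (0,3) (1,0) (1,1) (1,2) (1,3) (2,1) (2,2) (2,3)] -> total=11
Click 2 (2,6) count=2: revealed 1 new [(2,6)] -> total=12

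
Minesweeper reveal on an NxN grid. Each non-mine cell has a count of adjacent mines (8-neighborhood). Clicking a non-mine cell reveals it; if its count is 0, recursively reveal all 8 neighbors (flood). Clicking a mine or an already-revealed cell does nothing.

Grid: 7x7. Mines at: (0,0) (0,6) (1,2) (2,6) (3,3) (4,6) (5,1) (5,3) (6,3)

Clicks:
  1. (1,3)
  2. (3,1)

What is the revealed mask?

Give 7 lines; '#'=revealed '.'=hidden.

Click 1 (1,3) count=1: revealed 1 new [(1,3)] -> total=1
Click 2 (3,1) count=0: revealed 11 new [(1,0) (1,1) (2,0) (2,1) (2,2) (3,0) (3,1) (3,2) (4,0) (4,1) (4,2)] -> total=12

Answer: .......
##.#...
###....
###....
###....
.......
.......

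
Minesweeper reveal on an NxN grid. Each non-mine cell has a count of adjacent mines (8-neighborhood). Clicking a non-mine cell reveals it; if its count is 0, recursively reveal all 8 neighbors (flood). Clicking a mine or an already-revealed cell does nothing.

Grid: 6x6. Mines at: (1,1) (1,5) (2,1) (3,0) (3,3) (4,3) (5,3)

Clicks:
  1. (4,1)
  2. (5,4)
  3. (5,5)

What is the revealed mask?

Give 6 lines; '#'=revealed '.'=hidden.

Click 1 (4,1) count=1: revealed 1 new [(4,1)] -> total=1
Click 2 (5,4) count=2: revealed 1 new [(5,4)] -> total=2
Click 3 (5,5) count=0: revealed 7 new [(2,4) (2,5) (3,4) (3,5) (4,4) (4,5) (5,5)] -> total=9

Answer: ......
......
....##
....##
.#..##
....##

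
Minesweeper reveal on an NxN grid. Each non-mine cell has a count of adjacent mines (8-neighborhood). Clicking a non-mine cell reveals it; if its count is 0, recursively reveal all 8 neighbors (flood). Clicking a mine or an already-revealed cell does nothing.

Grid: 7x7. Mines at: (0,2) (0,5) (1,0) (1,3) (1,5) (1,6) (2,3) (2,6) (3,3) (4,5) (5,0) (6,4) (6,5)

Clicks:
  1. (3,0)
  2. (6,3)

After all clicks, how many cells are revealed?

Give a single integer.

Click 1 (3,0) count=0: revealed 9 new [(2,0) (2,1) (2,2) (3,0) (3,1) (3,2) (4,0) (4,1) (4,2)] -> total=9
Click 2 (6,3) count=1: revealed 1 new [(6,3)] -> total=10

Answer: 10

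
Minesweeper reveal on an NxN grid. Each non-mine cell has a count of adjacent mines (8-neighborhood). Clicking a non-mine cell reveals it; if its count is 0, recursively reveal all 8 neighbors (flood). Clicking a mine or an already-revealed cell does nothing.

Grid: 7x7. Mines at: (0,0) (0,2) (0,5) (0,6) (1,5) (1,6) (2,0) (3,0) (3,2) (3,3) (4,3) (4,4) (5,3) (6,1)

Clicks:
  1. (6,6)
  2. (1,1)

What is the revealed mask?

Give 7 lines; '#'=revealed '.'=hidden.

Click 1 (6,6) count=0: revealed 12 new [(2,5) (2,6) (3,5) (3,6) (4,5) (4,6) (5,4) (5,5) (5,6) (6,4) (6,5) (6,6)] -> total=12
Click 2 (1,1) count=3: revealed 1 new [(1,1)] -> total=13

Answer: .......
.#.....
.....##
.....##
.....##
....###
....###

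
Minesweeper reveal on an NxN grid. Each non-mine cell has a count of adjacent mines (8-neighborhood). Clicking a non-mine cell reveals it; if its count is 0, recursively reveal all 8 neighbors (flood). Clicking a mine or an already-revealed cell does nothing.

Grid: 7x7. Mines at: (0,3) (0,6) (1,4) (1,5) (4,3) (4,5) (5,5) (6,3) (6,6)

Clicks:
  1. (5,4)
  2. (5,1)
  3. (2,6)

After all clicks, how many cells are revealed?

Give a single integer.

Click 1 (5,4) count=4: revealed 1 new [(5,4)] -> total=1
Click 2 (5,1) count=0: revealed 24 new [(0,0) (0,1) (0,2) (1,0) (1,1) (1,2) (1,3) (2,0) (2,1) (2,2) (2,3) (3,0) (3,1) (3,2) (3,3) (4,0) (4,1) (4,2) (5,0) (5,1) (5,2) (6,0) (6,1) (6,2)] -> total=25
Click 3 (2,6) count=1: revealed 1 new [(2,6)] -> total=26

Answer: 26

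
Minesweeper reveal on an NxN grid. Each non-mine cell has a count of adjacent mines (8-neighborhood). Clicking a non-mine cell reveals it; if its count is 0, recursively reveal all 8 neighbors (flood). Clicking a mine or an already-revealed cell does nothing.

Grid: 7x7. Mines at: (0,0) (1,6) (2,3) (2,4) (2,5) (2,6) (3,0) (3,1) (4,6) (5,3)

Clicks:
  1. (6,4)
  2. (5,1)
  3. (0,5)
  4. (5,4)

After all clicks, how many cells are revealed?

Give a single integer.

Click 1 (6,4) count=1: revealed 1 new [(6,4)] -> total=1
Click 2 (5,1) count=0: revealed 9 new [(4,0) (4,1) (4,2) (5,0) (5,1) (5,2) (6,0) (6,1) (6,2)] -> total=10
Click 3 (0,5) count=1: revealed 1 new [(0,5)] -> total=11
Click 4 (5,4) count=1: revealed 1 new [(5,4)] -> total=12

Answer: 12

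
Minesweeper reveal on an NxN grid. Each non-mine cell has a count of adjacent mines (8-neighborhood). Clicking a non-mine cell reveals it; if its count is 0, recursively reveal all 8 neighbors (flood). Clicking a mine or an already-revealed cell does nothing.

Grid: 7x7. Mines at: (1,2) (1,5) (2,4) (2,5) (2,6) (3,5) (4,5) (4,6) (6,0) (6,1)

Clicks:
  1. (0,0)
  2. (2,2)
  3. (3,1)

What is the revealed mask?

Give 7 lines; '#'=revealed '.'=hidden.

Answer: ##.....
##.....
####...
#####..
#####..
#######
..#####

Derivation:
Click 1 (0,0) count=0: revealed 30 new [(0,0) (0,1) (1,0) (1,1) (2,0) (2,1) (2,2) (2,3) (3,0) (3,1) (3,2) (3,3) (3,4) (4,0) (4,1) (4,2) (4,3) (4,4) (5,0) (5,1) (5,2) (5,3) (5,4) (5,5) (5,6) (6,2) (6,3) (6,4) (6,5) (6,6)] -> total=30
Click 2 (2,2) count=1: revealed 0 new [(none)] -> total=30
Click 3 (3,1) count=0: revealed 0 new [(none)] -> total=30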